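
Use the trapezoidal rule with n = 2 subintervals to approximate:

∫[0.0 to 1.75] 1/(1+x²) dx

f(x) = 1/(1+x²)
a = 0.0, b = 1.75, n = 2
h = (b - a)/n = 0.875000

Trapezoidal rule: (h/2)[f(x₀) + 2f(x₁) + 2f(x₂) + ... + f(xₙ)]

x_0 = 0.0000, f(x_0) = 1.000000, coefficient = 1
x_1 = 0.8750, f(x_1) = 0.566372, coefficient = 2
x_2 = 1.7500, f(x_2) = 0.246154, coefficient = 1

I ≈ (0.875000/2) × 2.378897 = 1.040768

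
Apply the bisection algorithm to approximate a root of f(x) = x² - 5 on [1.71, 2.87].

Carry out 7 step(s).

f(x) = x² - 5
Initial interval: [1.71, 2.87]

Iteration 1:
  c_1 = (1.710000 + 2.870000)/2 = 2.290000
  f(c_1) = f(2.290000) = 0.244100
  f(a) × f(c) < 0, new interval: [1.710000, 2.290000]
Iteration 2:
  c_2 = (1.710000 + 2.290000)/2 = 2.000000
  f(c_2) = f(2.000000) = -1.000000
  f(a) × f(c) ≥ 0, new interval: [2.000000, 2.290000]
Iteration 3:
  c_3 = (2.000000 + 2.290000)/2 = 2.145000
  f(c_3) = f(2.145000) = -0.398975
  f(a) × f(c) ≥ 0, new interval: [2.145000, 2.290000]
Iteration 4:
  c_4 = (2.145000 + 2.290000)/2 = 2.217500
  f(c_4) = f(2.217500) = -0.082694
  f(a) × f(c) ≥ 0, new interval: [2.217500, 2.290000]
Iteration 5:
  c_5 = (2.217500 + 2.290000)/2 = 2.253750
  f(c_5) = f(2.253750) = 0.079389
  f(a) × f(c) < 0, new interval: [2.217500, 2.253750]
Iteration 6:
  c_6 = (2.217500 + 2.253750)/2 = 2.235625
  f(c_6) = f(2.235625) = -0.001981
  f(a) × f(c) ≥ 0, new interval: [2.235625, 2.253750]
Iteration 7:
  c_7 = (2.235625 + 2.253750)/2 = 2.244688
  f(c_7) = f(2.244688) = 0.038622
  f(a) × f(c) < 0, new interval: [2.235625, 2.244688]

After 7 iteration(s), the approximation is c_7 = 2.244688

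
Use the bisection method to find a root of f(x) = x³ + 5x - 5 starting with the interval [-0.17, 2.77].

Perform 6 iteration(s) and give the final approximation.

f(x) = x³ + 5x - 5
Initial interval: [-0.17, 2.77]

Iteration 1:
  c_1 = (-0.170000 + 2.770000)/2 = 1.300000
  f(c_1) = f(1.300000) = 3.697000
  f(a) × f(c) < 0, new interval: [-0.170000, 1.300000]
Iteration 2:
  c_2 = (-0.170000 + 1.300000)/2 = 0.565000
  f(c_2) = f(0.565000) = -1.994638
  f(a) × f(c) ≥ 0, new interval: [0.565000, 1.300000]
Iteration 3:
  c_3 = (0.565000 + 1.300000)/2 = 0.932500
  f(c_3) = f(0.932500) = 0.473361
  f(a) × f(c) < 0, new interval: [0.565000, 0.932500]
Iteration 4:
  c_4 = (0.565000 + 0.932500)/2 = 0.748750
  f(c_4) = f(0.748750) = -0.836481
  f(a) × f(c) ≥ 0, new interval: [0.748750, 0.932500]
Iteration 5:
  c_5 = (0.748750 + 0.932500)/2 = 0.840625
  f(c_5) = f(0.840625) = -0.202847
  f(a) × f(c) ≥ 0, new interval: [0.840625, 0.932500]
Iteration 6:
  c_6 = (0.840625 + 0.932500)/2 = 0.886563
  f(c_6) = f(0.886563) = 0.129644
  f(a) × f(c) < 0, new interval: [0.840625, 0.886563]

After 6 iteration(s), the approximation is c_6 = 0.886563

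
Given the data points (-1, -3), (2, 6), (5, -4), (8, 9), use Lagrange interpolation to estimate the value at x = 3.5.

Lagrange interpolation formula:
P(x) = Σ yᵢ × Lᵢ(x)
where Lᵢ(x) = Π_{j≠i} (x - xⱼ)/(xᵢ - xⱼ)

L_0(3.5) = (3.5 - 2)/(-1 - 2) × (3.5 - 5)/(-1 - 5) × (3.5 - 8)/(-1 - 8) = -0.062500
L_1(3.5) = (3.5 - (-1))/(2 - (-1)) × (3.5 - 5)/(2 - 5) × (3.5 - 8)/(2 - 8) = 0.562500
L_2(3.5) = (3.5 - (-1))/(5 - (-1)) × (3.5 - 2)/(5 - 2) × (3.5 - 8)/(5 - 8) = 0.562500
L_3(3.5) = (3.5 - (-1))/(8 - (-1)) × (3.5 - 2)/(8 - 2) × (3.5 - 5)/(8 - 5) = -0.062500

P(3.5) = (-3)×L_0(3.5) + 6×L_1(3.5) + (-4)×L_2(3.5) + 9×L_3(3.5)
P(3.5) = 0.750000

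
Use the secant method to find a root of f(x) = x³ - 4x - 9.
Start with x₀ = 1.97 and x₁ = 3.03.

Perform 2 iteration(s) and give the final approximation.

f(x) = x³ - 4x - 9
x₀ = 1.97, x₁ = 3.03

Secant formula: x_{n+1} = x_n - f(x_n)(x_n - x_{n-1})/(f(x_n) - f(x_{n-1}))

Iteration 1:
  f(1.970000) = -9.234627
  f(3.030000) = 6.698127
  x_2 = 3.030000 - 6.698127×(3.030000 - 1.970000)/(6.698127 - (-9.234627))
       = 2.584376
Iteration 2:
  f(3.030000) = 6.698127
  f(2.584376) = -2.076456
  x_3 = 2.584376 - (-2.076456)×(2.584376 - 3.030000)/(-2.076456 - 6.698127)
       = 2.689831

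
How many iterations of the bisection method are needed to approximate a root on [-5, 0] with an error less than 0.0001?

We need (b-a)/2^n ≤ 0.0001
(0 - (-5))/2^n ≤ 0.0001
5/2^n ≤ 0.0001
2^n ≥ 50000
n ≥ log₂(50000) = 15.61
n ≥ 16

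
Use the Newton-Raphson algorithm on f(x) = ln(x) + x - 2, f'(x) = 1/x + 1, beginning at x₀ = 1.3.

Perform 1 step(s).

f(x) = ln(x) + x - 2
f'(x) = 1/x + 1
x₀ = 1.3

Newton-Raphson formula: x_{n+1} = x_n - f(x_n)/f'(x_n)

Iteration 1:
  f(1.300000) = -0.437636
  f'(1.300000) = 1.769231
  x_1 = 1.300000 - (-0.437636)/1.769231 = 1.547359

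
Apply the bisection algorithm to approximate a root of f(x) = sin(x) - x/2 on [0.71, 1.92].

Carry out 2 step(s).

f(x) = sin(x) - x/2
Initial interval: [0.71, 1.92]

Iteration 1:
  c_1 = (0.710000 + 1.920000)/2 = 1.315000
  f(c_1) = f(1.315000) = 0.309962
  f(a) × f(c) ≥ 0, new interval: [1.315000, 1.920000]
Iteration 2:
  c_2 = (1.315000 + 1.920000)/2 = 1.617500
  f(c_2) = f(1.617500) = 0.190160
  f(a) × f(c) ≥ 0, new interval: [1.617500, 1.920000]

After 2 iteration(s), the approximation is c_2 = 1.617500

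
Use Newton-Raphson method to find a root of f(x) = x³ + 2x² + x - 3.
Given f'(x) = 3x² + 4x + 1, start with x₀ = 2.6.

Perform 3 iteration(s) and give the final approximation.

f(x) = x³ + 2x² + x - 3
f'(x) = 3x² + 4x + 1
x₀ = 2.6

Newton-Raphson formula: x_{n+1} = x_n - f(x_n)/f'(x_n)

Iteration 1:
  f(2.600000) = 30.696000
  f'(2.600000) = 31.680000
  x_1 = 2.600000 - 30.696000/31.680000 = 1.631061
Iteration 2:
  f(1.631061) = 8.290984
  f'(1.631061) = 15.505319
  x_2 = 1.631061 - 8.290984/15.505319 = 1.096342
Iteration 3:
  f(1.096342) = 1.818038
  f'(1.096342) = 8.991264
  x_3 = 1.096342 - 1.818038/8.991264 = 0.894141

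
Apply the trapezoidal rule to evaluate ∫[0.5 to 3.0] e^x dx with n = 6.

f(x) = e^x
a = 0.5, b = 3.0, n = 6
h = (b - a)/n = 0.416667

Trapezoidal rule: (h/2)[f(x₀) + 2f(x₁) + 2f(x₂) + ... + f(xₙ)]

x_0 = 0.5000, f(x_0) = 1.648721, coefficient = 1
x_1 = 0.9167, f(x_1) = 2.500940, coefficient = 2
x_2 = 1.3333, f(x_2) = 3.793668, coefficient = 2
x_3 = 1.7500, f(x_3) = 5.754603, coefficient = 2
x_4 = 2.1667, f(x_4) = 8.729138, coefficient = 2
x_5 = 2.5833, f(x_5) = 13.241202, coefficient = 2
x_6 = 3.0000, f(x_6) = 20.085537, coefficient = 1

I ≈ (0.416667/2) × 89.773360 = 18.702783
Exact value: 18.436816
Error: 0.265968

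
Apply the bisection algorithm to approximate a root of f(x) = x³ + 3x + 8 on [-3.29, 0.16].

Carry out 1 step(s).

f(x) = x³ + 3x + 8
Initial interval: [-3.29, 0.16]

Iteration 1:
  c_1 = (-3.290000 + 0.160000)/2 = -1.565000
  f(c_1) = f(-1.565000) = -0.528037
  f(a) × f(c) ≥ 0, new interval: [-1.565000, 0.160000]

After 1 iteration(s), the approximation is c_1 = -1.565000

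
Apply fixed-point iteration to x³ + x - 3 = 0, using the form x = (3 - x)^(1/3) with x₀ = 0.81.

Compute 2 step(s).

Equation: x³ + x - 3 = 0
Fixed-point form: x = (3 - x)^(1/3)
x₀ = 0.81

x_1 = g(0.810000) = 1.298618
x_2 = g(1.298618) = 1.193807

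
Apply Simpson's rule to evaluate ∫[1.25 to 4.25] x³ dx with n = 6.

f(x) = x³
a = 1.25, b = 4.25, n = 6
h = (b - a)/n = 0.500000

Simpson's rule: (h/3)[f(x₀) + 4f(x₁) + 2f(x₂) + ... + f(xₙ)]

x_0 = 1.2500, f(x_0) = 1.953125, coefficient = 1
x_1 = 1.7500, f(x_1) = 5.359375, coefficient = 4
x_2 = 2.2500, f(x_2) = 11.390625, coefficient = 2
x_3 = 2.7500, f(x_3) = 20.796875, coefficient = 4
x_4 = 3.2500, f(x_4) = 34.328125, coefficient = 2
x_5 = 3.7500, f(x_5) = 52.734375, coefficient = 4
x_6 = 4.2500, f(x_6) = 76.765625, coefficient = 1

I ≈ (0.500000/3) × 485.718750 = 80.953125
Exact value: 80.953125
Error: 0.000000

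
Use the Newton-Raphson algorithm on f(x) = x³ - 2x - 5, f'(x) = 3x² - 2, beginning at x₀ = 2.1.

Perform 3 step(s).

f(x) = x³ - 2x - 5
f'(x) = 3x² - 2
x₀ = 2.1

Newton-Raphson formula: x_{n+1} = x_n - f(x_n)/f'(x_n)

Iteration 1:
  f(2.100000) = 0.061000
  f'(2.100000) = 11.230000
  x_1 = 2.100000 - 0.061000/11.230000 = 2.094568
Iteration 2:
  f(2.094568) = 0.000186
  f'(2.094568) = 11.161647
  x_2 = 2.094568 - 0.000186/11.161647 = 2.094551
Iteration 3:
  f(2.094551) = 0.000000
  f'(2.094551) = 11.161438
  x_3 = 2.094551 - 0.000000/11.161438 = 2.094551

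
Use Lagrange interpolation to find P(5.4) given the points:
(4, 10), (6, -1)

Lagrange interpolation formula:
P(x) = Σ yᵢ × Lᵢ(x)
where Lᵢ(x) = Π_{j≠i} (x - xⱼ)/(xᵢ - xⱼ)

L_0(5.4) = (5.4 - 6)/(4 - 6) = 0.300000
L_1(5.4) = (5.4 - 4)/(6 - 4) = 0.700000

P(5.4) = 10×L_0(5.4) + (-1)×L_1(5.4)
P(5.4) = 2.300000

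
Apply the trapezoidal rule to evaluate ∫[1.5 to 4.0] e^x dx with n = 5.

f(x) = e^x
a = 1.5, b = 4.0, n = 5
h = (b - a)/n = 0.500000

Trapezoidal rule: (h/2)[f(x₀) + 2f(x₁) + 2f(x₂) + ... + f(xₙ)]

x_0 = 1.5000, f(x_0) = 4.481689, coefficient = 1
x_1 = 2.0000, f(x_1) = 7.389056, coefficient = 2
x_2 = 2.5000, f(x_2) = 12.182494, coefficient = 2
x_3 = 3.0000, f(x_3) = 20.085537, coefficient = 2
x_4 = 3.5000, f(x_4) = 33.115452, coefficient = 2
x_5 = 4.0000, f(x_5) = 54.598150, coefficient = 1

I ≈ (0.500000/2) × 204.624917 = 51.156229
Exact value: 50.116461
Error: 1.039768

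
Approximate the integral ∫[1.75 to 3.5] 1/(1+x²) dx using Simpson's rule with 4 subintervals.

f(x) = 1/(1+x²)
a = 1.75, b = 3.5, n = 4
h = (b - a)/n = 0.437500

Simpson's rule: (h/3)[f(x₀) + 4f(x₁) + 2f(x₂) + ... + f(xₙ)]

x_0 = 1.7500, f(x_0) = 0.246154, coefficient = 1
x_1 = 2.1875, f(x_1) = 0.172856, coefficient = 4
x_2 = 2.6250, f(x_2) = 0.126733, coefficient = 2
x_3 = 3.0625, f(x_3) = 0.096349, coefficient = 4
x_4 = 3.5000, f(x_4) = 0.075472, coefficient = 1

I ≈ (0.437500/3) × 1.651913 = 0.240904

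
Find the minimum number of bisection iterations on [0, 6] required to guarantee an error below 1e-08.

We need (b-a)/2^n ≤ 1e-08
(6 - 0)/2^n ≤ 1e-08
6/2^n ≤ 1e-08
2^n ≥ 600000000
n ≥ log₂(600000000) = 29.16
n ≥ 30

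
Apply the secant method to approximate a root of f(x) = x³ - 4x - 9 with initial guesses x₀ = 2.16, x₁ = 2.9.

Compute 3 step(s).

f(x) = x³ - 4x - 9
x₀ = 2.16, x₁ = 2.9

Secant formula: x_{n+1} = x_n - f(x_n)(x_n - x_{n-1})/(f(x_n) - f(x_{n-1}))

Iteration 1:
  f(2.160000) = -7.562304
  f(2.900000) = 3.789000
  x_2 = 2.900000 - 3.789000×(2.900000 - 2.160000)/(3.789000 - (-7.562304))
       = 2.652992
Iteration 2:
  f(2.900000) = 3.789000
  f(2.652992) = -0.939233
  x_3 = 2.652992 - (-0.939233)×(2.652992 - 2.900000)/(-0.939233 - 3.789000)
       = 2.702059
Iteration 3:
  f(2.652992) = -0.939233
  f(2.702059) = -0.080175
  x_4 = 2.702059 - (-0.080175)×(2.702059 - 2.652992)/(-0.080175 - (-0.939233))
       = 2.706638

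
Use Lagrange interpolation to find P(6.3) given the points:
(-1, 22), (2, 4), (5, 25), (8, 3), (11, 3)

Lagrange interpolation formula:
P(x) = Σ yᵢ × Lᵢ(x)
where Lᵢ(x) = Π_{j≠i} (x - xⱼ)/(xᵢ - xⱼ)

L_0(6.3) = (6.3 - 2)/(-1 - 2) × (6.3 - 5)/(-1 - 5) × (6.3 - 8)/(-1 - 8) × (6.3 - 11)/(-1 - 11) = 0.022975
L_1(6.3) = (6.3 - (-1))/(2 - (-1)) × (6.3 - 5)/(2 - 5) × (6.3 - 8)/(2 - 8) × (6.3 - 11)/(2 - 11) = -0.156019
L_2(6.3) = (6.3 - (-1))/(5 - (-1)) × (6.3 - 2)/(5 - 2) × (6.3 - 8)/(5 - 8) × (6.3 - 11)/(5 - 11) = 0.774093
L_3(6.3) = (6.3 - (-1))/(8 - (-1)) × (6.3 - 2)/(8 - 2) × (6.3 - 5)/(8 - 5) × (6.3 - 11)/(8 - 11) = 0.394636
L_4(6.3) = (6.3 - (-1))/(11 - (-1)) × (6.3 - 2)/(11 - 2) × (6.3 - 5)/(11 - 5) × (6.3 - 8)/(11 - 8) = -0.035685

P(6.3) = 22×L_0(6.3) + 4×L_1(6.3) + 25×L_2(6.3) + 3×L_3(6.3) + 3×L_4(6.3)
P(6.3) = 20.310557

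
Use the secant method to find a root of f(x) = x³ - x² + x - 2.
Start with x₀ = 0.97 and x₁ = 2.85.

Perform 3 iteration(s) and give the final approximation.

f(x) = x³ - x² + x - 2
x₀ = 0.97, x₁ = 2.85

Secant formula: x_{n+1} = x_n - f(x_n)(x_n - x_{n-1})/(f(x_n) - f(x_{n-1}))

Iteration 1:
  f(0.970000) = -1.058227
  f(2.850000) = 15.876625
  x_2 = 2.850000 - 15.876625×(2.850000 - 0.970000)/(15.876625 - (-1.058227))
       = 1.087478
Iteration 2:
  f(2.850000) = 15.876625
  f(1.087478) = -0.809071
  x_3 = 1.087478 - (-0.809071)×(1.087478 - 2.850000)/(-0.809071 - 15.876625)
       = 1.172940
Iteration 3:
  f(1.087478) = -0.809071
  f(1.172940) = -0.589130
  x_4 = 1.172940 - (-0.589130)×(1.172940 - 1.087478)/(-0.589130 - (-0.809071))
       = 1.401860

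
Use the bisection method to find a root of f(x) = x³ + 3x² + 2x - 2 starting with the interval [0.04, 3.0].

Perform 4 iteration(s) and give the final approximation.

f(x) = x³ + 3x² + 2x - 2
Initial interval: [0.04, 3.0]

Iteration 1:
  c_1 = (0.040000 + 3.000000)/2 = 1.520000
  f(c_1) = f(1.520000) = 11.483008
  f(a) × f(c) < 0, new interval: [0.040000, 1.520000]
Iteration 2:
  c_2 = (0.040000 + 1.520000)/2 = 0.780000
  f(c_2) = f(0.780000) = 1.859752
  f(a) × f(c) < 0, new interval: [0.040000, 0.780000]
Iteration 3:
  c_3 = (0.040000 + 0.780000)/2 = 0.410000
  f(c_3) = f(0.410000) = -0.606779
  f(a) × f(c) ≥ 0, new interval: [0.410000, 0.780000]
Iteration 4:
  c_4 = (0.410000 + 0.780000)/2 = 0.595000
  f(c_4) = f(0.595000) = 0.462720
  f(a) × f(c) < 0, new interval: [0.410000, 0.595000]

After 4 iteration(s), the approximation is c_4 = 0.595000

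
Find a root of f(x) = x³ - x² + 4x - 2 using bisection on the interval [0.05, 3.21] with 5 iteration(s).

f(x) = x³ - x² + 4x - 2
Initial interval: [0.05, 3.21]

Iteration 1:
  c_1 = (0.050000 + 3.210000)/2 = 1.630000
  f(c_1) = f(1.630000) = 6.193847
  f(a) × f(c) < 0, new interval: [0.050000, 1.630000]
Iteration 2:
  c_2 = (0.050000 + 1.630000)/2 = 0.840000
  f(c_2) = f(0.840000) = 1.247104
  f(a) × f(c) < 0, new interval: [0.050000, 0.840000]
Iteration 3:
  c_3 = (0.050000 + 0.840000)/2 = 0.445000
  f(c_3) = f(0.445000) = -0.329904
  f(a) × f(c) ≥ 0, new interval: [0.445000, 0.840000]
Iteration 4:
  c_4 = (0.445000 + 0.840000)/2 = 0.642500
  f(c_4) = f(0.642500) = 0.422422
  f(a) × f(c) < 0, new interval: [0.445000, 0.642500]
Iteration 5:
  c_5 = (0.445000 + 0.642500)/2 = 0.543750
  f(c_5) = f(0.543750) = 0.040103
  f(a) × f(c) < 0, new interval: [0.445000, 0.543750]

After 5 iteration(s), the approximation is c_5 = 0.543750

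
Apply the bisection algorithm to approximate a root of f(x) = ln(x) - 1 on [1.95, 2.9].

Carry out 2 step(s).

f(x) = ln(x) - 1
Initial interval: [1.95, 2.9]

Iteration 1:
  c_1 = (1.950000 + 2.900000)/2 = 2.425000
  f(c_1) = f(2.425000) = -0.114168
  f(a) × f(c) ≥ 0, new interval: [2.425000, 2.900000]
Iteration 2:
  c_2 = (2.425000 + 2.900000)/2 = 2.662500
  f(c_2) = f(2.662500) = -0.020734
  f(a) × f(c) ≥ 0, new interval: [2.662500, 2.900000]

After 2 iteration(s), the approximation is c_2 = 2.662500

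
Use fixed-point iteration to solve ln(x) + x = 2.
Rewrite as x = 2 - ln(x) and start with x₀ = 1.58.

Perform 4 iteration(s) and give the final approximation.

Equation: ln(x) + x = 2
Fixed-point form: x = 2 - ln(x)
x₀ = 1.58

x_1 = g(1.580000) = 1.542575
x_2 = g(1.542575) = 1.566547
x_3 = g(1.566547) = 1.551126
x_4 = g(1.551126) = 1.561019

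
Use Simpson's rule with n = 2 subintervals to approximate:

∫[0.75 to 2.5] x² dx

f(x) = x²
a = 0.75, b = 2.5, n = 2
h = (b - a)/n = 0.875000

Simpson's rule: (h/3)[f(x₀) + 4f(x₁) + 2f(x₂) + ... + f(xₙ)]

x_0 = 0.7500, f(x_0) = 0.562500, coefficient = 1
x_1 = 1.6250, f(x_1) = 2.640625, coefficient = 4
x_2 = 2.5000, f(x_2) = 6.250000, coefficient = 1

I ≈ (0.875000/3) × 17.375000 = 5.067708
Exact value: 5.067708
Error: 0.000000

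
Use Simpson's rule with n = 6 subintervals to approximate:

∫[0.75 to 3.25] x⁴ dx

f(x) = x⁴
a = 0.75, b = 3.25, n = 6
h = (b - a)/n = 0.416667

Simpson's rule: (h/3)[f(x₀) + 4f(x₁) + 2f(x₂) + ... + f(xₙ)]

x_0 = 0.7500, f(x_0) = 0.316406, coefficient = 1
x_1 = 1.1667, f(x_1) = 1.852623, coefficient = 4
x_2 = 1.5833, f(x_2) = 6.284770, coefficient = 2
x_3 = 2.0000, f(x_3) = 16.000000, coefficient = 4
x_4 = 2.4167, f(x_4) = 34.108845, coefficient = 2
x_5 = 2.8333, f(x_5) = 64.445216, coefficient = 4
x_6 = 3.2500, f(x_6) = 111.566406, coefficient = 1

I ≈ (0.416667/3) × 521.861400 = 72.480750
Exact value: 72.470703
Error: 0.010047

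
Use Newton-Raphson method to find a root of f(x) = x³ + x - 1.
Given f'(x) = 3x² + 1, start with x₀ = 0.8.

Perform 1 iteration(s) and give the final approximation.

f(x) = x³ + x - 1
f'(x) = 3x² + 1
x₀ = 0.8

Newton-Raphson formula: x_{n+1} = x_n - f(x_n)/f'(x_n)

Iteration 1:
  f(0.800000) = 0.312000
  f'(0.800000) = 2.920000
  x_1 = 0.800000 - 0.312000/2.920000 = 0.693151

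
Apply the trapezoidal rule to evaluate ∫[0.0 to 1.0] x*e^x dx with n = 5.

f(x) = x*e^x
a = 0.0, b = 1.0, n = 5
h = (b - a)/n = 0.200000

Trapezoidal rule: (h/2)[f(x₀) + 2f(x₁) + 2f(x₂) + ... + f(xₙ)]

x_0 = 0.0000, f(x_0) = 0.000000, coefficient = 1
x_1 = 0.2000, f(x_1) = 0.244281, coefficient = 2
x_2 = 0.4000, f(x_2) = 0.596730, coefficient = 2
x_3 = 0.6000, f(x_3) = 1.093271, coefficient = 2
x_4 = 0.8000, f(x_4) = 1.780433, coefficient = 2
x_5 = 1.0000, f(x_5) = 2.718282, coefficient = 1

I ≈ (0.200000/2) × 10.147711 = 1.014771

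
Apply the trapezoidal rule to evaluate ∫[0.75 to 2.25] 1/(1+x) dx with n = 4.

f(x) = 1/(1+x)
a = 0.75, b = 2.25, n = 4
h = (b - a)/n = 0.375000

Trapezoidal rule: (h/2)[f(x₀) + 2f(x₁) + 2f(x₂) + ... + f(xₙ)]

x_0 = 0.7500, f(x_0) = 0.571429, coefficient = 1
x_1 = 1.1250, f(x_1) = 0.470588, coefficient = 2
x_2 = 1.5000, f(x_2) = 0.400000, coefficient = 2
x_3 = 1.8750, f(x_3) = 0.347826, coefficient = 2
x_4 = 2.2500, f(x_4) = 0.307692, coefficient = 1

I ≈ (0.375000/2) × 3.315950 = 0.621741
Exact value: 0.619039
Error: 0.002701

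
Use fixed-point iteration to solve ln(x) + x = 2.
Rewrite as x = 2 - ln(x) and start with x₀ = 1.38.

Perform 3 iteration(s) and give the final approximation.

Equation: ln(x) + x = 2
Fixed-point form: x = 2 - ln(x)
x₀ = 1.38

x_1 = g(1.380000) = 1.677917
x_2 = g(1.677917) = 1.482447
x_3 = g(1.482447) = 1.606306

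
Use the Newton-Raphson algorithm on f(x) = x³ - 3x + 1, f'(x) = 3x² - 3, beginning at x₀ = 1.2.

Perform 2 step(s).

f(x) = x³ - 3x + 1
f'(x) = 3x² - 3
x₀ = 1.2

Newton-Raphson formula: x_{n+1} = x_n - f(x_n)/f'(x_n)

Iteration 1:
  f(1.200000) = -0.872000
  f'(1.200000) = 1.320000
  x_1 = 1.200000 - (-0.872000)/1.320000 = 1.860606
Iteration 2:
  f(1.860606) = 1.859330
  f'(1.860606) = 7.385565
  x_2 = 1.860606 - 1.859330/7.385565 = 1.608854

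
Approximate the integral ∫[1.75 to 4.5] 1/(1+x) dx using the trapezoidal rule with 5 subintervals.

f(x) = 1/(1+x)
a = 1.75, b = 4.5, n = 5
h = (b - a)/n = 0.550000

Trapezoidal rule: (h/2)[f(x₀) + 2f(x₁) + 2f(x₂) + ... + f(xₙ)]

x_0 = 1.7500, f(x_0) = 0.363636, coefficient = 1
x_1 = 2.3000, f(x_1) = 0.303030, coefficient = 2
x_2 = 2.8500, f(x_2) = 0.259740, coefficient = 2
x_3 = 3.4000, f(x_3) = 0.227273, coefficient = 2
x_4 = 3.9500, f(x_4) = 0.202020, coefficient = 2
x_5 = 4.5000, f(x_5) = 0.181818, coefficient = 1

I ≈ (0.550000/2) × 2.529582 = 0.695635
Exact value: 0.693147
Error: 0.002488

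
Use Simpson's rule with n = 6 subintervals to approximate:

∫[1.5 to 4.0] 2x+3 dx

f(x) = 2x+3
a = 1.5, b = 4.0, n = 6
h = (b - a)/n = 0.416667

Simpson's rule: (h/3)[f(x₀) + 4f(x₁) + 2f(x₂) + ... + f(xₙ)]

x_0 = 1.5000, f(x_0) = 6.000000, coefficient = 1
x_1 = 1.9167, f(x_1) = 6.833333, coefficient = 4
x_2 = 2.3333, f(x_2) = 7.666667, coefficient = 2
x_3 = 2.7500, f(x_3) = 8.500000, coefficient = 4
x_4 = 3.1667, f(x_4) = 9.333333, coefficient = 2
x_5 = 3.5833, f(x_5) = 10.166667, coefficient = 4
x_6 = 4.0000, f(x_6) = 11.000000, coefficient = 1

I ≈ (0.416667/3) × 153.000000 = 21.250000
Exact value: 21.250000
Error: 0.000000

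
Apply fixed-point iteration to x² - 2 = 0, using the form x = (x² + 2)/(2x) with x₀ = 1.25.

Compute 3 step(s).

Equation: x² - 2 = 0
Fixed-point form: x = (x² + 2)/(2x)
x₀ = 1.25

x_1 = g(1.250000) = 1.425000
x_2 = g(1.425000) = 1.414254
x_3 = g(1.414254) = 1.414214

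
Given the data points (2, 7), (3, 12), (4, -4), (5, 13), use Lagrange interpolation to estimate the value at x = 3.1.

Lagrange interpolation formula:
P(x) = Σ yᵢ × Lᵢ(x)
where Lᵢ(x) = Π_{j≠i} (x - xⱼ)/(xᵢ - xⱼ)

L_0(3.1) = (3.1 - 3)/(2 - 3) × (3.1 - 4)/(2 - 4) × (3.1 - 5)/(2 - 5) = -0.028500
L_1(3.1) = (3.1 - 2)/(3 - 2) × (3.1 - 4)/(3 - 4) × (3.1 - 5)/(3 - 5) = 0.940500
L_2(3.1) = (3.1 - 2)/(4 - 2) × (3.1 - 3)/(4 - 3) × (3.1 - 5)/(4 - 5) = 0.104500
L_3(3.1) = (3.1 - 2)/(5 - 2) × (3.1 - 3)/(5 - 3) × (3.1 - 4)/(5 - 4) = -0.016500

P(3.1) = 7×L_0(3.1) + 12×L_1(3.1) + (-4)×L_2(3.1) + 13×L_3(3.1)
P(3.1) = 10.454000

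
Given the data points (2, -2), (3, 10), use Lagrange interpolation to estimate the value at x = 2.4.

Lagrange interpolation formula:
P(x) = Σ yᵢ × Lᵢ(x)
where Lᵢ(x) = Π_{j≠i} (x - xⱼ)/(xᵢ - xⱼ)

L_0(2.4) = (2.4 - 3)/(2 - 3) = 0.600000
L_1(2.4) = (2.4 - 2)/(3 - 2) = 0.400000

P(2.4) = (-2)×L_0(2.4) + 10×L_1(2.4)
P(2.4) = 2.800000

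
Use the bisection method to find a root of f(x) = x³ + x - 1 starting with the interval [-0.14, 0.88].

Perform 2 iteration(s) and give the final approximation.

f(x) = x³ + x - 1
Initial interval: [-0.14, 0.88]

Iteration 1:
  c_1 = (-0.140000 + 0.880000)/2 = 0.370000
  f(c_1) = f(0.370000) = -0.579347
  f(a) × f(c) ≥ 0, new interval: [0.370000, 0.880000]
Iteration 2:
  c_2 = (0.370000 + 0.880000)/2 = 0.625000
  f(c_2) = f(0.625000) = -0.130859
  f(a) × f(c) ≥ 0, new interval: [0.625000, 0.880000]

After 2 iteration(s), the approximation is c_2 = 0.625000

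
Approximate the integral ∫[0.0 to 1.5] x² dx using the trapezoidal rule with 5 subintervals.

f(x) = x²
a = 0.0, b = 1.5, n = 5
h = (b - a)/n = 0.300000

Trapezoidal rule: (h/2)[f(x₀) + 2f(x₁) + 2f(x₂) + ... + f(xₙ)]

x_0 = 0.0000, f(x_0) = 0.000000, coefficient = 1
x_1 = 0.3000, f(x_1) = 0.090000, coefficient = 2
x_2 = 0.6000, f(x_2) = 0.360000, coefficient = 2
x_3 = 0.9000, f(x_3) = 0.810000, coefficient = 2
x_4 = 1.2000, f(x_4) = 1.440000, coefficient = 2
x_5 = 1.5000, f(x_5) = 2.250000, coefficient = 1

I ≈ (0.300000/2) × 7.650000 = 1.147500
Exact value: 1.125000
Error: 0.022500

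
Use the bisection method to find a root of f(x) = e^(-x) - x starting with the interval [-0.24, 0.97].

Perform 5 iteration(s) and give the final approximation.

f(x) = e^(-x) - x
Initial interval: [-0.24, 0.97]

Iteration 1:
  c_1 = (-0.240000 + 0.970000)/2 = 0.365000
  f(c_1) = f(0.365000) = 0.329197
  f(a) × f(c) ≥ 0, new interval: [0.365000, 0.970000]
Iteration 2:
  c_2 = (0.365000 + 0.970000)/2 = 0.667500
  f(c_2) = f(0.667500) = -0.154511
  f(a) × f(c) < 0, new interval: [0.365000, 0.667500]
Iteration 3:
  c_3 = (0.365000 + 0.667500)/2 = 0.516250
  f(c_3) = f(0.516250) = 0.080504
  f(a) × f(c) ≥ 0, new interval: [0.516250, 0.667500]
Iteration 4:
  c_4 = (0.516250 + 0.667500)/2 = 0.591875
  f(c_4) = f(0.591875) = -0.038586
  f(a) × f(c) < 0, new interval: [0.516250, 0.591875]
Iteration 5:
  c_5 = (0.516250 + 0.591875)/2 = 0.554062
  f(c_5) = f(0.554062) = 0.020548
  f(a) × f(c) ≥ 0, new interval: [0.554062, 0.591875]

After 5 iteration(s), the approximation is c_5 = 0.554062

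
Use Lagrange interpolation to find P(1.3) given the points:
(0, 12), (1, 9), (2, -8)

Lagrange interpolation formula:
P(x) = Σ yᵢ × Lᵢ(x)
where Lᵢ(x) = Π_{j≠i} (x - xⱼ)/(xᵢ - xⱼ)

L_0(1.3) = (1.3 - 1)/(0 - 1) × (1.3 - 2)/(0 - 2) = -0.105000
L_1(1.3) = (1.3 - 0)/(1 - 0) × (1.3 - 2)/(1 - 2) = 0.910000
L_2(1.3) = (1.3 - 0)/(2 - 0) × (1.3 - 1)/(2 - 1) = 0.195000

P(1.3) = 12×L_0(1.3) + 9×L_1(1.3) + (-8)×L_2(1.3)
P(1.3) = 5.370000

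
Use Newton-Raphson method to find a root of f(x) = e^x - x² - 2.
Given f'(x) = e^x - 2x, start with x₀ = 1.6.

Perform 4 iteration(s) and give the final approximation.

f(x) = e^x - x² - 2
f'(x) = e^x - 2x
x₀ = 1.6

Newton-Raphson formula: x_{n+1} = x_n - f(x_n)/f'(x_n)

Iteration 1:
  f(1.600000) = 0.393032
  f'(1.600000) = 1.753032
  x_1 = 1.600000 - 0.393032/1.753032 = 1.375799
Iteration 2:
  f(1.375799) = 0.065415
  f'(1.375799) = 1.206639
  x_2 = 1.375799 - 0.065415/1.206639 = 1.321586
Iteration 3:
  f(1.321586) = 0.002774
  f'(1.321586) = 1.106192
  x_3 = 1.321586 - 0.002774/1.106192 = 1.319079
Iteration 4:
  f(1.319079) = 0.000005
  f'(1.319079) = 1.101817
  x_4 = 1.319079 - 0.000005/1.101817 = 1.319074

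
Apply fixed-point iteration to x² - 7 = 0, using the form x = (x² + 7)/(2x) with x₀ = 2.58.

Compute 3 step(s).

Equation: x² - 7 = 0
Fixed-point form: x = (x² + 7)/(2x)
x₀ = 2.58

x_1 = g(2.580000) = 2.646589
x_2 = g(2.646589) = 2.645751
x_3 = g(2.645751) = 2.645751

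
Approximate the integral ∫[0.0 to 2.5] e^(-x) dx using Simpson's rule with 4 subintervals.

f(x) = e^(-x)
a = 0.0, b = 2.5, n = 4
h = (b - a)/n = 0.625000

Simpson's rule: (h/3)[f(x₀) + 4f(x₁) + 2f(x₂) + ... + f(xₙ)]

x_0 = 0.0000, f(x_0) = 1.000000, coefficient = 1
x_1 = 0.6250, f(x_1) = 0.535261, coefficient = 4
x_2 = 1.2500, f(x_2) = 0.286505, coefficient = 2
x_3 = 1.8750, f(x_3) = 0.153355, coefficient = 4
x_4 = 2.5000, f(x_4) = 0.082085, coefficient = 1

I ≈ (0.625000/3) × 4.409560 = 0.918658
Exact value: 0.917915
Error: 0.000743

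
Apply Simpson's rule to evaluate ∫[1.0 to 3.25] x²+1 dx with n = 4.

f(x) = x²+1
a = 1.0, b = 3.25, n = 4
h = (b - a)/n = 0.562500

Simpson's rule: (h/3)[f(x₀) + 4f(x₁) + 2f(x₂) + ... + f(xₙ)]

x_0 = 1.0000, f(x_0) = 2.000000, coefficient = 1
x_1 = 1.5625, f(x_1) = 3.441406, coefficient = 4
x_2 = 2.1250, f(x_2) = 5.515625, coefficient = 2
x_3 = 2.6875, f(x_3) = 8.222656, coefficient = 4
x_4 = 3.2500, f(x_4) = 11.562500, coefficient = 1

I ≈ (0.562500/3) × 71.250000 = 13.359375
Exact value: 13.359375
Error: 0.000000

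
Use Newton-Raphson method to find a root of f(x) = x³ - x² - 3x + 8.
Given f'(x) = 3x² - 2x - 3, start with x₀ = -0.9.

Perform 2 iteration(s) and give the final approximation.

f(x) = x³ - x² - 3x + 8
f'(x) = 3x² - 2x - 3
x₀ = -0.9

Newton-Raphson formula: x_{n+1} = x_n - f(x_n)/f'(x_n)

Iteration 1:
  f(-0.900000) = 9.161000
  f'(-0.900000) = 1.230000
  x_1 = -0.900000 - 9.161000/1.230000 = -8.347967
Iteration 2:
  f(-8.347967) = -618.402500
  f'(-8.347967) = 222.761618
  x_2 = -8.347967 - (-618.402500)/222.761618 = -5.571895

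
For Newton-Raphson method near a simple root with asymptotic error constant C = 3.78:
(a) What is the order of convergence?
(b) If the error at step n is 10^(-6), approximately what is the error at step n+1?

(a) Newton-Raphson has quadratic (order 2) convergence near simple roots.
    This means |e_{n+1}| ≈ C|e_n|².

(b) With |e_n| = 10^(-6) and C = 3.78:
    |e_{n+1}| ≈ 3.78 × (10^(-6))² = 3.78 × 10^(-12)

(a) 2 (quadratic); (b) |e_{n+1}| ≈ 3.780e-12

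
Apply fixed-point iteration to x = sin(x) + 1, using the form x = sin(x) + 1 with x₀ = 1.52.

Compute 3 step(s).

Equation: x = sin(x) + 1
Fixed-point form: x = sin(x) + 1
x₀ = 1.52

x_1 = g(1.520000) = 1.998710
x_2 = g(1.998710) = 1.909833
x_3 = g(1.909833) = 1.943075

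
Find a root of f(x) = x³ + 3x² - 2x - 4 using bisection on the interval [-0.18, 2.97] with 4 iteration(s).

f(x) = x³ + 3x² - 2x - 4
Initial interval: [-0.18, 2.97]

Iteration 1:
  c_1 = (-0.180000 + 2.970000)/2 = 1.395000
  f(c_1) = f(1.395000) = 1.762780
  f(a) × f(c) < 0, new interval: [-0.180000, 1.395000]
Iteration 2:
  c_2 = (-0.180000 + 1.395000)/2 = 0.607500
  f(c_2) = f(0.607500) = -3.883630
  f(a) × f(c) ≥ 0, new interval: [0.607500, 1.395000]
Iteration 3:
  c_3 = (0.607500 + 1.395000)/2 = 1.001250
  f(c_3) = f(1.001250) = -1.991241
  f(a) × f(c) ≥ 0, new interval: [1.001250, 1.395000]
Iteration 4:
  c_4 = (1.001250 + 1.395000)/2 = 1.198125
  f(c_4) = f(1.198125) = -0.369827
  f(a) × f(c) ≥ 0, new interval: [1.198125, 1.395000]

After 4 iteration(s), the approximation is c_4 = 1.198125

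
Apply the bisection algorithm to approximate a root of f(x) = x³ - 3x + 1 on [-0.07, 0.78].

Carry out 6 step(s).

f(x) = x³ - 3x + 1
Initial interval: [-0.07, 0.78]

Iteration 1:
  c_1 = (-0.070000 + 0.780000)/2 = 0.355000
  f(c_1) = f(0.355000) = -0.020261
  f(a) × f(c) < 0, new interval: [-0.070000, 0.355000]
Iteration 2:
  c_2 = (-0.070000 + 0.355000)/2 = 0.142500
  f(c_2) = f(0.142500) = 0.575394
  f(a) × f(c) ≥ 0, new interval: [0.142500, 0.355000]
Iteration 3:
  c_3 = (0.142500 + 0.355000)/2 = 0.248750
  f(c_3) = f(0.248750) = 0.269142
  f(a) × f(c) ≥ 0, new interval: [0.248750, 0.355000]
Iteration 4:
  c_4 = (0.248750 + 0.355000)/2 = 0.301875
  f(c_4) = f(0.301875) = 0.121884
  f(a) × f(c) ≥ 0, new interval: [0.301875, 0.355000]
Iteration 5:
  c_5 = (0.301875 + 0.355000)/2 = 0.328437
  f(c_5) = f(0.328437) = 0.050116
  f(a) × f(c) ≥ 0, new interval: [0.328437, 0.355000]
Iteration 6:
  c_6 = (0.328437 + 0.355000)/2 = 0.341719
  f(c_6) = f(0.341719) = 0.014747
  f(a) × f(c) ≥ 0, new interval: [0.341719, 0.355000]

After 6 iteration(s), the approximation is c_6 = 0.341719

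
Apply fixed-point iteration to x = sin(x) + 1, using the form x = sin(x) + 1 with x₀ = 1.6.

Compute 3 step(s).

Equation: x = sin(x) + 1
Fixed-point form: x = sin(x) + 1
x₀ = 1.6

x_1 = g(1.600000) = 1.999574
x_2 = g(1.999574) = 1.909475
x_3 = g(1.909475) = 1.943195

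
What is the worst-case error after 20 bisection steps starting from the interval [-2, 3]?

Bisection error bound: |error| ≤ (b-a)/2^n
|error| ≤ (3 - (-2))/2^20 = 5/2^20
|error| ≤ 0.0000047684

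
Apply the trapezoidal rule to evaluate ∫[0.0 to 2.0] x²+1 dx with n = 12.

f(x) = x²+1
a = 0.0, b = 2.0, n = 12
h = (b - a)/n = 0.166667

Trapezoidal rule: (h/2)[f(x₀) + 2f(x₁) + 2f(x₂) + ... + f(xₙ)]

x_0 = 0.0000, f(x_0) = 1.000000, coefficient = 1
x_1 = 0.1667, f(x_1) = 1.027778, coefficient = 2
x_2 = 0.3333, f(x_2) = 1.111111, coefficient = 2
x_3 = 0.5000, f(x_3) = 1.250000, coefficient = 2
x_4 = 0.6667, f(x_4) = 1.444444, coefficient = 2
x_5 = 0.8333, f(x_5) = 1.694444, coefficient = 2
x_6 = 1.0000, f(x_6) = 2.000000, coefficient = 2
x_7 = 1.1667, f(x_7) = 2.361111, coefficient = 2
x_8 = 1.3333, f(x_8) = 2.777778, coefficient = 2
x_9 = 1.5000, f(x_9) = 3.250000, coefficient = 2
x_10 = 1.6667, f(x_10) = 3.777778, coefficient = 2
x_11 = 1.8333, f(x_11) = 4.361111, coefficient = 2
x_12 = 2.0000, f(x_12) = 5.000000, coefficient = 1

I ≈ (0.166667/2) × 56.111111 = 4.675926
Exact value: 4.666667
Error: 0.009259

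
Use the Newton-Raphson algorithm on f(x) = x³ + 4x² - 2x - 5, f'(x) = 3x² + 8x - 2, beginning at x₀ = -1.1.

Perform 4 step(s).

f(x) = x³ + 4x² - 2x - 5
f'(x) = 3x² + 8x - 2
x₀ = -1.1

Newton-Raphson formula: x_{n+1} = x_n - f(x_n)/f'(x_n)

Iteration 1:
  f(-1.100000) = 0.709000
  f'(-1.100000) = -7.170000
  x_1 = -1.100000 - 0.709000/(-7.170000) = -1.001116
Iteration 2:
  f(-1.001116) = 0.007812
  f'(-1.001116) = -7.002228
  x_2 = -1.001116 - 0.007812/(-7.002228) = -1.000000
Iteration 3:
  f(-1.000000) = 0.000001
  f'(-1.000000) = -7.000000
  x_3 = -1.000000 - 0.000001/(-7.000000) = -1.000000
Iteration 4:
  f(-1.000000) = 0.000000
  f'(-1.000000) = -7.000000
  x_4 = -1.000000 - 0.000000/(-7.000000) = -1.000000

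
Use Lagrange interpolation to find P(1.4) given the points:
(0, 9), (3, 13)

Lagrange interpolation formula:
P(x) = Σ yᵢ × Lᵢ(x)
where Lᵢ(x) = Π_{j≠i} (x - xⱼ)/(xᵢ - xⱼ)

L_0(1.4) = (1.4 - 3)/(0 - 3) = 0.533333
L_1(1.4) = (1.4 - 0)/(3 - 0) = 0.466667

P(1.4) = 9×L_0(1.4) + 13×L_1(1.4)
P(1.4) = 10.866667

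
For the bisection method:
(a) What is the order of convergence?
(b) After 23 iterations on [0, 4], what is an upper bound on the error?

(a) Bisection has linear (order 1) convergence; the error is halved each step.

(b) Error bound = (b-a)/2^n = (4 - 0)/2^{23}
    = 4/2^{23}

(a) 1 (linear); (b) error ≤ 4.77e-07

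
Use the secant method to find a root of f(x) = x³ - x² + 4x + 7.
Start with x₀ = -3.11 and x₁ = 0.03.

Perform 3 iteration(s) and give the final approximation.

f(x) = x³ - x² + 4x + 7
x₀ = -3.11, x₁ = 0.03

Secant formula: x_{n+1} = x_n - f(x_n)(x_n - x_{n-1})/(f(x_n) - f(x_{n-1}))

Iteration 1:
  f(-3.110000) = -45.192331
  f(0.030000) = 7.119127
  x_2 = 0.030000 - 7.119127×(0.030000 - (-3.110000))/(7.119127 - (-45.192331))
       = -0.397326
Iteration 2:
  f(0.030000) = 7.119127
  f(-0.397326) = 5.190102
  x_3 = -0.397326 - 5.190102×(-0.397326 - 0.030000)/(5.190102 - 7.119127)
       = -1.547061
Iteration 3:
  f(-0.397326) = 5.190102
  f(-1.547061) = -5.284369
  x_4 = -1.547061 - (-5.284369)×(-1.547061 - (-0.397326))/(-5.284369 - 5.190102)
       = -0.967020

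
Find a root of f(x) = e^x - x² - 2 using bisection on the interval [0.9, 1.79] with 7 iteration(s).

f(x) = e^x - x² - 2
Initial interval: [0.9, 1.79]

Iteration 1:
  c_1 = (0.900000 + 1.790000)/2 = 1.345000
  f(c_1) = f(1.345000) = 0.029162
  f(a) × f(c) < 0, new interval: [0.900000, 1.345000]
Iteration 2:
  c_2 = (0.900000 + 1.345000)/2 = 1.122500
  f(c_2) = f(1.122500) = -0.187480
  f(a) × f(c) ≥ 0, new interval: [1.122500, 1.345000]
Iteration 3:
  c_3 = (1.122500 + 1.345000)/2 = 1.233750
  f(c_3) = f(1.233750) = -0.088056
  f(a) × f(c) ≥ 0, new interval: [1.233750, 1.345000]
Iteration 4:
  c_4 = (1.233750 + 1.345000)/2 = 1.289375
  f(c_4) = f(1.289375) = -0.031971
  f(a) × f(c) ≥ 0, new interval: [1.289375, 1.345000]
Iteration 5:
  c_5 = (1.289375 + 1.345000)/2 = 1.317188
  f(c_5) = f(1.317188) = -0.002075
  f(a) × f(c) ≥ 0, new interval: [1.317188, 1.345000]
Iteration 6:
  c_6 = (1.317188 + 1.345000)/2 = 1.331094
  f(c_6) = f(1.331094) = 0.013371
  f(a) × f(c) < 0, new interval: [1.317188, 1.331094]
Iteration 7:
  c_7 = (1.317188 + 1.331094)/2 = 1.324141
  f(c_7) = f(1.324141) = 0.005605
  f(a) × f(c) < 0, new interval: [1.317188, 1.324141]

After 7 iteration(s), the approximation is c_7 = 1.324141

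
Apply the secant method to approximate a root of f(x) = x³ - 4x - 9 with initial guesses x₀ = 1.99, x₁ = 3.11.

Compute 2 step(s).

f(x) = x³ - 4x - 9
x₀ = 1.99, x₁ = 3.11

Secant formula: x_{n+1} = x_n - f(x_n)(x_n - x_{n-1})/(f(x_n) - f(x_{n-1}))

Iteration 1:
  f(1.990000) = -9.079401
  f(3.110000) = 8.640231
  x_2 = 3.110000 - 8.640231×(3.110000 - 1.990000)/(8.640231 - (-9.079401))
       = 2.563879
Iteration 2:
  f(3.110000) = 8.640231
  f(2.563879) = -2.401916
  x_3 = 2.563879 - (-2.401916)×(2.563879 - 3.110000)/(-2.401916 - 8.640231)
       = 2.682673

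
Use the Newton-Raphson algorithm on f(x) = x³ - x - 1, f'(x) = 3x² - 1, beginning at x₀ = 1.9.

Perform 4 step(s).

f(x) = x³ - x - 1
f'(x) = 3x² - 1
x₀ = 1.9

Newton-Raphson formula: x_{n+1} = x_n - f(x_n)/f'(x_n)

Iteration 1:
  f(1.900000) = 3.959000
  f'(1.900000) = 9.830000
  x_1 = 1.900000 - 3.959000/9.830000 = 1.497253
Iteration 2:
  f(1.497253) = 0.859240
  f'(1.497253) = 5.725302
  x_2 = 1.497253 - 0.859240/5.725302 = 1.347176
Iteration 3:
  f(1.347176) = 0.097789
  f'(1.347176) = 4.444646
  x_3 = 1.347176 - 0.097789/4.444646 = 1.325174
Iteration 4:
  f(1.325174) = 0.001946
  f'(1.325174) = 4.268258
  x_4 = 1.325174 - 0.001946/4.268258 = 1.324718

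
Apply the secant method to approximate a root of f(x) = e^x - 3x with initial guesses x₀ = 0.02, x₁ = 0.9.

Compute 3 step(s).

f(x) = e^x - 3x
x₀ = 0.02, x₁ = 0.9

Secant formula: x_{n+1} = x_n - f(x_n)(x_n - x_{n-1})/(f(x_n) - f(x_{n-1}))

Iteration 1:
  f(0.020000) = 0.960201
  f(0.900000) = -0.240397
  x_2 = 0.900000 - (-0.240397)×(0.900000 - 0.020000)/(-0.240397 - 0.960201)
       = 0.723797
Iteration 2:
  f(0.900000) = -0.240397
  f(0.723797) = -0.109142
  x_3 = 0.723797 - (-0.109142)×(0.723797 - 0.900000)/(-0.109142 - (-0.240397))
       = 0.577279
Iteration 3:
  f(0.723797) = -0.109142
  f(0.577279) = 0.049348
  x_4 = 0.577279 - 0.049348×(0.577279 - 0.723797)/(0.049348 - (-0.109142))
       = 0.622899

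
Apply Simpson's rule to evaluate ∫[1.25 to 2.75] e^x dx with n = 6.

f(x) = e^x
a = 1.25, b = 2.75, n = 6
h = (b - a)/n = 0.250000

Simpson's rule: (h/3)[f(x₀) + 4f(x₁) + 2f(x₂) + ... + f(xₙ)]

x_0 = 1.2500, f(x_0) = 3.490343, coefficient = 1
x_1 = 1.5000, f(x_1) = 4.481689, coefficient = 4
x_2 = 1.7500, f(x_2) = 5.754603, coefficient = 2
x_3 = 2.0000, f(x_3) = 7.389056, coefficient = 4
x_4 = 2.2500, f(x_4) = 9.487736, coefficient = 2
x_5 = 2.5000, f(x_5) = 12.182494, coefficient = 4
x_6 = 2.7500, f(x_6) = 15.642632, coefficient = 1

I ≈ (0.250000/3) × 145.830608 = 12.152551
Exact value: 12.152289
Error: 0.000262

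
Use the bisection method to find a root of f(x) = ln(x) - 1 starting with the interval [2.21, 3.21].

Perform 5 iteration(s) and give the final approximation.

f(x) = ln(x) - 1
Initial interval: [2.21, 3.21]

Iteration 1:
  c_1 = (2.210000 + 3.210000)/2 = 2.710000
  f(c_1) = f(2.710000) = -0.003051
  f(a) × f(c) ≥ 0, new interval: [2.710000, 3.210000]
Iteration 2:
  c_2 = (2.710000 + 3.210000)/2 = 2.960000
  f(c_2) = f(2.960000) = 0.085189
  f(a) × f(c) < 0, new interval: [2.710000, 2.960000]
Iteration 3:
  c_3 = (2.710000 + 2.960000)/2 = 2.835000
  f(c_3) = f(2.835000) = 0.042042
  f(a) × f(c) < 0, new interval: [2.710000, 2.835000]
Iteration 4:
  c_4 = (2.710000 + 2.835000)/2 = 2.772500
  f(c_4) = f(2.772500) = 0.019749
  f(a) × f(c) < 0, new interval: [2.710000, 2.772500]
Iteration 5:
  c_5 = (2.710000 + 2.772500)/2 = 2.741250
  f(c_5) = f(2.741250) = 0.008414
  f(a) × f(c) < 0, new interval: [2.710000, 2.741250]

After 5 iteration(s), the approximation is c_5 = 2.741250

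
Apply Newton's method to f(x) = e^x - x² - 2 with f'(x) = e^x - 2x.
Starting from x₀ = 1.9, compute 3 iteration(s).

f(x) = e^x - x² - 2
f'(x) = e^x - 2x
x₀ = 1.9

Newton-Raphson formula: x_{n+1} = x_n - f(x_n)/f'(x_n)

Iteration 1:
  f(1.900000) = 1.075894
  f'(1.900000) = 2.885894
  x_1 = 1.900000 - 1.075894/2.885894 = 1.527189
Iteration 2:
  f(1.527189) = 0.272906
  f'(1.527189) = 1.550834
  x_2 = 1.527189 - 0.272906/1.550834 = 1.351215
Iteration 3:
  f(1.351215) = 0.036333
  f'(1.351215) = 1.159684
  x_3 = 1.351215 - 0.036333/1.159684 = 1.319885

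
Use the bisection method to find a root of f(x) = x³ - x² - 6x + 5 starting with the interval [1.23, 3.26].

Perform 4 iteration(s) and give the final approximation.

f(x) = x³ - x² - 6x + 5
Initial interval: [1.23, 3.26]

Iteration 1:
  c_1 = (1.230000 + 3.260000)/2 = 2.245000
  f(c_1) = f(2.245000) = -2.195169
  f(a) × f(c) ≥ 0, new interval: [2.245000, 3.260000]
Iteration 2:
  c_2 = (2.245000 + 3.260000)/2 = 2.752500
  f(c_2) = f(2.752500) = 1.762389
  f(a) × f(c) < 0, new interval: [2.245000, 2.752500]
Iteration 3:
  c_3 = (2.245000 + 2.752500)/2 = 2.498750
  f(c_3) = f(2.498750) = -0.634677
  f(a) × f(c) ≥ 0, new interval: [2.498750, 2.752500]
Iteration 4:
  c_4 = (2.498750 + 2.752500)/2 = 2.625625
  f(c_4) = f(2.625625) = 0.453157
  f(a) × f(c) < 0, new interval: [2.498750, 2.625625]

After 4 iteration(s), the approximation is c_4 = 2.625625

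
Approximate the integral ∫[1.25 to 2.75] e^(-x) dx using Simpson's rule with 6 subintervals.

f(x) = e^(-x)
a = 1.25, b = 2.75, n = 6
h = (b - a)/n = 0.250000

Simpson's rule: (h/3)[f(x₀) + 4f(x₁) + 2f(x₂) + ... + f(xₙ)]

x_0 = 1.2500, f(x_0) = 0.286505, coefficient = 1
x_1 = 1.5000, f(x_1) = 0.223130, coefficient = 4
x_2 = 1.7500, f(x_2) = 0.173774, coefficient = 2
x_3 = 2.0000, f(x_3) = 0.135335, coefficient = 4
x_4 = 2.2500, f(x_4) = 0.105399, coefficient = 2
x_5 = 2.5000, f(x_5) = 0.082085, coefficient = 4
x_6 = 2.7500, f(x_6) = 0.063928, coefficient = 1

I ≈ (0.250000/3) × 2.670981 = 0.222582
Exact value: 0.222577
Error: 0.000005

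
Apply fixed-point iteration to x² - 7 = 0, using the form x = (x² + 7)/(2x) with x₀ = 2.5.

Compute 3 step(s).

Equation: x² - 7 = 0
Fixed-point form: x = (x² + 7)/(2x)
x₀ = 2.5

x_1 = g(2.500000) = 2.650000
x_2 = g(2.650000) = 2.645755
x_3 = g(2.645755) = 2.645751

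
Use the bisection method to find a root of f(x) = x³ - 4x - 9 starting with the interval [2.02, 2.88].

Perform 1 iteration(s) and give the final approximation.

f(x) = x³ - 4x - 9
Initial interval: [2.02, 2.88]

Iteration 1:
  c_1 = (2.020000 + 2.880000)/2 = 2.450000
  f(c_1) = f(2.450000) = -4.093875
  f(a) × f(c) ≥ 0, new interval: [2.450000, 2.880000]

After 1 iteration(s), the approximation is c_1 = 2.450000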